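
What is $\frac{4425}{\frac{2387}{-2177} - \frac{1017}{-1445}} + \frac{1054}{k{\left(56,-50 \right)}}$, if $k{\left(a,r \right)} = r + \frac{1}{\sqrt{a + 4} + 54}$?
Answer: $- \frac{14214222884593947}{1258957423258} + \frac{2108 \sqrt{15}}{7134601} \approx -11290.0$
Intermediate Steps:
$k{\left(a,r \right)} = r + \frac{1}{54 + \sqrt{4 + a}}$ ($k{\left(a,r \right)} = r + \frac{1}{\sqrt{4 + a} + 54} = r + \frac{1}{54 + \sqrt{4 + a}}$)
$\frac{4425}{\frac{2387}{-2177} - \frac{1017}{-1445}} + \frac{1054}{k{\left(56,-50 \right)}} = \frac{4425}{\frac{2387}{-2177} - \frac{1017}{-1445}} + \frac{1054}{\frac{1}{54 + \sqrt{4 + 56}} \left(1 + 54 \left(-50\right) - 50 \sqrt{4 + 56}\right)} = \frac{4425}{2387 \left(- \frac{1}{2177}\right) - - \frac{1017}{1445}} + \frac{1054}{\frac{1}{54 + \sqrt{60}} \left(1 - 2700 - 50 \sqrt{60}\right)} = \frac{4425}{- \frac{341}{311} + \frac{1017}{1445}} + \frac{1054}{\frac{1}{54 + 2 \sqrt{15}} \left(1 - 2700 - 50 \cdot 2 \sqrt{15}\right)} = \frac{4425}{- \frac{176458}{449395}} + \frac{1054}{\frac{1}{54 + 2 \sqrt{15}} \left(1 - 2700 - 100 \sqrt{15}\right)} = 4425 \left(- \frac{449395}{176458}\right) + \frac{1054}{\frac{1}{54 + 2 \sqrt{15}} \left(-2699 - 100 \sqrt{15}\right)} = - \frac{1988572875}{176458} + 1054 \frac{54 + 2 \sqrt{15}}{-2699 - 100 \sqrt{15}} = - \frac{1988572875}{176458} + \frac{1054 \left(54 + 2 \sqrt{15}\right)}{-2699 - 100 \sqrt{15}}$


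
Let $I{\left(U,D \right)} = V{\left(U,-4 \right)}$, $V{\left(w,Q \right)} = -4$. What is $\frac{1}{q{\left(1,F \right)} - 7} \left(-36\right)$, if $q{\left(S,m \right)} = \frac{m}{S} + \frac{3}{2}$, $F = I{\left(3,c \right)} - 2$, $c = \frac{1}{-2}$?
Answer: $\frac{72}{23} \approx 3.1304$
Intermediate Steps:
$c = - \frac{1}{2} \approx -0.5$
$I{\left(U,D \right)} = -4$
$F = -6$ ($F = -4 - 2 = -6$)
$q{\left(S,m \right)} = \frac{3}{2} + \frac{m}{S}$ ($q{\left(S,m \right)} = \frac{m}{S} + 3 \cdot \frac{1}{2} = \frac{m}{S} + \frac{3}{2} = \frac{3}{2} + \frac{m}{S}$)
$\frac{1}{q{\left(1,F \right)} - 7} \left(-36\right) = \frac{1}{\left(\frac{3}{2} - \frac{6}{1}\right) - 7} \left(-36\right) = \frac{1}{\left(\frac{3}{2} - 6\right) - 7} \left(-36\right) = \frac{1}{- \frac{9}{2} - 7} \left(-36\right) = \frac{1}{- \frac{23}{2}} \left(-36\right) = \left(- \frac{2}{23}\right) \left(-36\right) = \frac{72}{23}$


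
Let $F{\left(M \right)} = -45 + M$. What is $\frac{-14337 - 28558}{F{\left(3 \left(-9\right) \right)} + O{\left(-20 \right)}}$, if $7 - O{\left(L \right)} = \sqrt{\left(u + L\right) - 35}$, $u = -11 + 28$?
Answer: $\frac{2788175}{4263} - \frac{42895 i \sqrt{38}}{4263} \approx 654.04 - 62.027 i$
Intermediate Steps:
$u = 17$
$O{\left(L \right)} = 7 - \sqrt{-18 + L}$ ($O{\left(L \right)} = 7 - \sqrt{\left(17 + L\right) - 35} = 7 - \sqrt{-18 + L}$)
$\frac{-14337 - 28558}{F{\left(3 \left(-9\right) \right)} + O{\left(-20 \right)}} = \frac{-14337 - 28558}{\left(-45 + 3 \left(-9\right)\right) + \left(7 - \sqrt{-18 - 20}\right)} = - \frac{42895}{\left(-45 - 27\right) + \left(7 - \sqrt{-38}\right)} = - \frac{42895}{-72 + \left(7 - i \sqrt{38}\right)} = - \frac{42895}{-65 - i \sqrt{38}}$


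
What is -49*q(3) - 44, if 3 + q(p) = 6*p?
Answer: -779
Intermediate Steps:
q(p) = -3 + 6*p
-49*q(3) - 44 = -49*(-3 + 6*3) - 44 = -49*(-3 + 18) - 44 = -49*15 - 44 = -735 - 44 = -779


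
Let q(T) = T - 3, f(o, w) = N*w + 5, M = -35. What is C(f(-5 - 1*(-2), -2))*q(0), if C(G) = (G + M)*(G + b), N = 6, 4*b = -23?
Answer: -3213/2 ≈ -1606.5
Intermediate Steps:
b = -23/4 (b = (¼)*(-23) = -23/4 ≈ -5.7500)
f(o, w) = 5 + 6*w (f(o, w) = 6*w + 5 = 5 + 6*w)
C(G) = (-35 + G)*(-23/4 + G) (C(G) = (G - 35)*(G - 23/4) = (-35 + G)*(-23/4 + G))
q(T) = -3 + T
C(f(-5 - 1*(-2), -2))*q(0) = (805/4 + (5 + 6*(-2))² - 163*(5 + 6*(-2))/4)*(-3 + 0) = (805/4 + (5 - 12)² - 163*(5 - 12)/4)*(-3) = (805/4 + (-7)² - 163/4*(-7))*(-3) = (805/4 + 49 + 1141/4)*(-3) = (1071/2)*(-3) = -3213/2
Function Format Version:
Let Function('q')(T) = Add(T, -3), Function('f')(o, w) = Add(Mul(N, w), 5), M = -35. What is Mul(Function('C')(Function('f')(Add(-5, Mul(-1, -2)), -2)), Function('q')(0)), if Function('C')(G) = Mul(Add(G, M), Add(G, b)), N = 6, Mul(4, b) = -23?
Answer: Rational(-3213, 2) ≈ -1606.5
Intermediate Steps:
b = Rational(-23, 4) (b = Mul(Rational(1, 4), -23) = Rational(-23, 4) ≈ -5.7500)
Function('f')(o, w) = Add(5, Mul(6, w)) (Function('f')(o, w) = Add(Mul(6, w), 5) = Add(5, Mul(6, w)))
Function('C')(G) = Mul(Add(-35, G), Add(Rational(-23, 4), G)) (Function('C')(G) = Mul(Add(G, -35), Add(G, Rational(-23, 4))) = Mul(Add(-35, G), Add(Rational(-23, 4), G)))
Function('q')(T) = Add(-3, T)
Mul(Function('C')(Function('f')(Add(-5, Mul(-1, -2)), -2)), Function('q')(0)) = Mul(Add(Rational(805, 4), Pow(Add(5, Mul(6, -2)), 2), Mul(Rational(-163, 4), Add(5, Mul(6, -2)))), Add(-3, 0)) = Mul(Add(Rational(805, 4), Pow(Add(5, -12), 2), Mul(Rational(-163, 4), Add(5, -12))), -3) = Mul(Add(Rational(805, 4), Pow(-7, 2), Mul(Rational(-163, 4), -7)), -3) = Mul(Add(Rational(805, 4), 49, Rational(1141, 4)), -3) = Mul(Rational(1071, 2), -3) = Rational(-3213, 2)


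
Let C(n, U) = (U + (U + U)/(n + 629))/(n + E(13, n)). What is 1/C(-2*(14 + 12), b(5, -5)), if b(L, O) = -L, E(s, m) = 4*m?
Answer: 30004/579 ≈ 51.820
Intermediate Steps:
C(n, U) = (U + 2*U/(629 + n))/(5*n) (C(n, U) = (U + (U + U)/(n + 629))/(n + 4*n) = (U + (2*U)/(629 + n))/((5*n)) = (U + 2*U/(629 + n))*(1/(5*n)) = (U + 2*U/(629 + n))/(5*n))
1/C(-2*(14 + 12), b(5, -5)) = 1/((-1*5)*(631 - 2*(14 + 12))/(5*((-2*(14 + 12)))*(629 - 2*(14 + 12)))) = 1/((⅕)*(-5)*(631 - 2*26)/(-2*26*(629 - 2*26))) = 1/((⅕)*(-5)*(631 - 52)/(-52*(629 - 52))) = 1/((⅕)*(-5)*(-1/52)*579/577) = 1/((⅕)*(-5)*(-1/52)*(1/577)*579) = 1/(579/30004) = 30004/579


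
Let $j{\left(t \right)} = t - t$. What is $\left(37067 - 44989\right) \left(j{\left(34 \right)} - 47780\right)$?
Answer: $378513160$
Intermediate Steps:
$j{\left(t \right)} = 0$
$\left(37067 - 44989\right) \left(j{\left(34 \right)} - 47780\right) = \left(37067 - 44989\right) \left(0 - 47780\right) = \left(-7922\right) \left(-47780\right) = 378513160$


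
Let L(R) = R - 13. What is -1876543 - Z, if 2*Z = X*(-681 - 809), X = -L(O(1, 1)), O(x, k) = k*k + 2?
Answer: -1869093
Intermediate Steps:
O(x, k) = 2 + k² (O(x, k) = k² + 2 = 2 + k²)
L(R) = -13 + R
X = 10 (X = -(-13 + (2 + 1²)) = -(-13 + (2 + 1)) = -(-13 + 3) = -1*(-10) = 10)
Z = -7450 (Z = (10*(-681 - 809))/2 = (10*(-1490))/2 = (½)*(-14900) = -7450)
-1876543 - Z = -1876543 - 1*(-7450) = -1876543 + 7450 = -1869093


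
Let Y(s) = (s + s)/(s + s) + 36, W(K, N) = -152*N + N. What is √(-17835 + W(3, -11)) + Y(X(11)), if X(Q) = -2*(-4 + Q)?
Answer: 37 + I*√16174 ≈ 37.0 + 127.18*I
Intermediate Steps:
X(Q) = 8 - 2*Q
W(K, N) = -151*N
Y(s) = 37 (Y(s) = (2*s)/((2*s)) + 36 = (2*s)*(1/(2*s)) + 36 = 1 + 36 = 37)
√(-17835 + W(3, -11)) + Y(X(11)) = √(-17835 - 151*(-11)) + 37 = √(-17835 + 1661) + 37 = √(-16174) + 37 = I*√16174 + 37 = 37 + I*√16174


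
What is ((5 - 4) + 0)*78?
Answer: 78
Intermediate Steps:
((5 - 4) + 0)*78 = (1 + 0)*78 = 1*78 = 78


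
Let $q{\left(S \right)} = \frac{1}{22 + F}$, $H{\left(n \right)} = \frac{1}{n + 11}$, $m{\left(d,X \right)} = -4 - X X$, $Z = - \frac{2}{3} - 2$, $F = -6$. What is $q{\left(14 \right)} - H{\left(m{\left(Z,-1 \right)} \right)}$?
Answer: $- \frac{5}{48} \approx -0.10417$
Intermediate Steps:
$Z = - \frac{8}{3}$ ($Z = \left(-2\right) \frac{1}{3} - 2 = - \frac{2}{3} - 2 = - \frac{8}{3} \approx -2.6667$)
$m{\left(d,X \right)} = -4 - X^{2}$
$H{\left(n \right)} = \frac{1}{11 + n}$
$q{\left(S \right)} = \frac{1}{16}$ ($q{\left(S \right)} = \frac{1}{22 - 6} = \frac{1}{16}$)
$q{\left(14 \right)} - H{\left(m{\left(Z,-1 \right)} \right)} = \frac{1}{16} - \frac{1}{11 - 5} = \frac{1}{16} - \frac{1}{6} = - \frac{5}{48}$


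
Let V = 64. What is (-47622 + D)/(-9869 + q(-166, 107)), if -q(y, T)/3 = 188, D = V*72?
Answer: 43014/10433 ≈ 4.1229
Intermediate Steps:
D = 4608 (D = 64*72 = 4608)
q(y, T) = -564 (q(y, T) = -3*188 = -564)
(-47622 + D)/(-9869 + q(-166, 107)) = (-47622 + 4608)/(-9869 - 564) = -43014/(-10433) = -43014*(-1/10433) = 43014/10433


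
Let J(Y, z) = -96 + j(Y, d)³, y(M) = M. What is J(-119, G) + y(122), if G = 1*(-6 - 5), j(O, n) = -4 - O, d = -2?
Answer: 1520901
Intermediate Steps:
G = -11 (G = 1*(-11) = -11)
J(Y, z) = -96 + (-4 - Y)³
J(-119, G) + y(122) = (-96 - (4 - 119)³) + 122 = (-96 - 1*(-115)³) + 122 = (-96 - 1*(-1520875)) + 122 = (-96 + 1520875) + 122 = 1520779 + 122 = 1520901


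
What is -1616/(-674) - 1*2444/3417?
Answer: 1937308/1151529 ≈ 1.6824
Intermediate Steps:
-1616/(-674) - 1*2444/3417 = -1616*(-1/674) - 2444*1/3417 = 808/337 - 2444/3417 = 1937308/1151529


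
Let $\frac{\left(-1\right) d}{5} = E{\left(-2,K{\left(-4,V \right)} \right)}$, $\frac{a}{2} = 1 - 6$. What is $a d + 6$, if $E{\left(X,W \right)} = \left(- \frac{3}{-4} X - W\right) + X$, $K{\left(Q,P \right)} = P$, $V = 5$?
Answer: $-419$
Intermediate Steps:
$E{\left(X,W \right)} = - W + \frac{7 X}{4}$ ($E{\left(X,W \right)} = \left(\left(-3\right) \left(- \frac{1}{4}\right) X - W\right) + X = \left(\frac{3 X}{4} - W\right) + X = \left(- W + \frac{3 X}{4}\right) + X = - W + \frac{7 X}{4}$)
$a = -10$ ($a = 2 \left(1 - 6\right) = 2 \left(-5\right) = -10$)
$d = \frac{85}{2}$ ($d = - 5 \left(\left(-1\right) 5 + \frac{7}{4} \left(-2\right)\right) = - 5 \left(-5 - \frac{7}{2}\right) = \left(-5\right) \left(- \frac{17}{2}\right) = \frac{85}{2} \approx 42.5$)
$a d + 6 = \left(-10\right) \frac{85}{2} + 6 = -425 + 6 = -419$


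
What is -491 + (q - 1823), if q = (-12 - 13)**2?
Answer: -1689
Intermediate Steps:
q = 625 (q = (-25)**2 = 625)
-491 + (q - 1823) = -491 + (625 - 1823) = -491 - 1198 = -1689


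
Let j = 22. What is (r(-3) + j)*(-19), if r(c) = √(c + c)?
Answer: -418 - 19*I*√6 ≈ -418.0 - 46.54*I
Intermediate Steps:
r(c) = √2*√c (r(c) = √(2*c) = √2*√c)
(r(-3) + j)*(-19) = (√2*√(-3) + 22)*(-19) = (√2*(I*√3) + 22)*(-19) = (I*√6 + 22)*(-19) = (22 + I*√6)*(-19) = -418 - 19*I*√6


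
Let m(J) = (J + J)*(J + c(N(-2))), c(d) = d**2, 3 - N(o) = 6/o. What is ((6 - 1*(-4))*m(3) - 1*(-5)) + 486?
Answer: 2831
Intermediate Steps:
N(o) = 3 - 6/o
m(J) = 2*J*(36 + J) (m(J) = (J + J)*(J + (3 - 6/(-2))**2) = (2*J)*(J + (3 - 6*(-1/2))**2) = (2*J)*(J + (3 + 3)**2) = (2*J)*(J + 6**2) = (2*J)*(J + 36) = (2*J)*(36 + J) = 2*J*(36 + J))
((6 - 1*(-4))*m(3) - 1*(-5)) + 486 = ((6 - 1*(-4))*(2*3*(36 + 3)) - 1*(-5)) + 486 = ((6 + 4)*(2*3*39) + 5) + 486 = (10*234 + 5) + 486 = (2340 + 5) + 486 = 2345 + 486 = 2831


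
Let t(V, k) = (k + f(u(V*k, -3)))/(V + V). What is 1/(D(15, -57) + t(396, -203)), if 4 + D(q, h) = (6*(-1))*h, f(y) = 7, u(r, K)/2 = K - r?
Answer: 198/66875 ≈ 0.0029607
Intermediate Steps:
u(r, K) = -2*r + 2*K (u(r, K) = 2*(K - r) = -2*r + 2*K)
t(V, k) = (7 + k)/(2*V) (t(V, k) = (k + 7)/(V + V) = (7 + k)/((2*V)) = (7 + k)*(1/(2*V)) = (7 + k)/(2*V))
D(q, h) = -4 - 6*h (D(q, h) = -4 + (6*(-1))*h = -4 - 6*h)
1/(D(15, -57) + t(396, -203)) = 1/((-4 - 6*(-57)) + (1/2)*(7 - 203)/396) = 1/((-4 + 342) + (1/2)*(1/396)*(-196)) = 1/(338 - 49/198) = 1/(66875/198) = 198/66875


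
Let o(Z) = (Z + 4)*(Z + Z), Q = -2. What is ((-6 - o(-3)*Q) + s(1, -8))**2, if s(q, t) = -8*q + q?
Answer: 625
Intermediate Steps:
o(Z) = 2*Z*(4 + Z) (o(Z) = (4 + Z)*(2*Z) = 2*Z*(4 + Z))
s(q, t) = -7*q
((-6 - o(-3)*Q) + s(1, -8))**2 = ((-6 - 2*(-3)*(4 - 3)*(-2)) - 7*1)**2 = ((-6 - 2*(-3)*1*(-2)) - 7)**2 = ((-6 - (-6)*(-2)) - 7)**2 = ((-6 - 1*12) - 7)**2 = ((-6 - 12) - 7)**2 = (-18 - 7)**2 = (-25)**2 = 625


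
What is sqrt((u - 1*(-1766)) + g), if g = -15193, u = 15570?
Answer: sqrt(2143) ≈ 46.293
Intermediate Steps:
sqrt((u - 1*(-1766)) + g) = sqrt((15570 - 1*(-1766)) - 15193) = sqrt((15570 + 1766) - 15193) = sqrt(17336 - 15193) = sqrt(2143)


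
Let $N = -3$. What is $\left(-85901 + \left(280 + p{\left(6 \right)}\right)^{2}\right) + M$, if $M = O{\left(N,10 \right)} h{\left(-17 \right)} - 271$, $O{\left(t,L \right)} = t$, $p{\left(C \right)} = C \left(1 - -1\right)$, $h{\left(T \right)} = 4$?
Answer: $-920$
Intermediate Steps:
$p{\left(C \right)} = 2 C$ ($p{\left(C \right)} = C \left(1 + 1\right) = C 2 = 2 C$)
$M = -283$ ($M = \left(-3\right) 4 - 271 = -12 - 271 = -283$)
$\left(-85901 + \left(280 + p{\left(6 \right)}\right)^{2}\right) + M = \left(-85901 + \left(280 + 2 \cdot 6\right)^{2}\right) - 283 = \left(-85901 + \left(280 + 12\right)^{2}\right) - 283 = \left(-85901 + 292^{2}\right) - 283 = \left(-85901 + 85264\right) - 283 = -637 - 283 = -920$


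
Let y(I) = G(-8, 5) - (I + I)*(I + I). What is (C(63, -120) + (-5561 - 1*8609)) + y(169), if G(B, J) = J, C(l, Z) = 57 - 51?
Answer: -128403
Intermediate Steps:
C(l, Z) = 6
y(I) = 5 - 4*I² (y(I) = 5 - (I + I)*(I + I) = 5 - 2*I*2*I = 5 - 4*I²)
(C(63, -120) + (-5561 - 1*8609)) + y(169) = (6 + (-5561 - 1*8609)) + (5 - 4*169²) = (6 + (-5561 - 8609)) + (5 - 4*28561) = (6 - 14170) + (5 - 114244) = -14164 - 114239 = -128403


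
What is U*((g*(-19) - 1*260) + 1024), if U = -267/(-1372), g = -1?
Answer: 209061/1372 ≈ 152.38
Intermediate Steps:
U = 267/1372 (U = -267*(-1/1372) = 267/1372 ≈ 0.19461)
U*((g*(-19) - 1*260) + 1024) = 267*((-1*(-19) - 1*260) + 1024)/1372 = 267*((19 - 260) + 1024)/1372 = 267*(-241 + 1024)/1372 = (267/1372)*783 = 209061/1372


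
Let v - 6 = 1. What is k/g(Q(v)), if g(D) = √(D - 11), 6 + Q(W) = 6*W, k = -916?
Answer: -916/5 ≈ -183.20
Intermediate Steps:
v = 7 (v = 6 + 1 = 7)
Q(W) = -6 + 6*W
g(D) = √(-11 + D)
k/g(Q(v)) = -916/√(-11 + (-6 + 6*7)) = -916/√(-11 + (-6 + 42)) = -916/√(-11 + 36) = -916/(√25) = -916/5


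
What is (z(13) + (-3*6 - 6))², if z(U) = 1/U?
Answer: 96721/169 ≈ 572.31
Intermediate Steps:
(z(13) + (-3*6 - 6))² = (1/13 + (-3*6 - 6))² = (1/13 + (-18 - 6))² = (1/13 - 24)² = (-311/13)² = 96721/169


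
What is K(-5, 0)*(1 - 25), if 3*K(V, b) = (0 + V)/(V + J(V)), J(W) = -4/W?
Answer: -200/21 ≈ -9.5238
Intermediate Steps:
K(V, b) = V/(3*(V - 4/V)) (K(V, b) = ((0 + V)/(V - 4/V))/3 = (V/(V - 4/V))/3 = V/(3*(V - 4/V)))
K(-5, 0)*(1 - 25) = ((1/3)*(-5)**2/(-4 + (-5)**2))*(1 - 25) = ((1/3)*25/(-4 + 25))*(-24) = ((1/3)*25/21)*(-24) = ((1/3)*25*(1/21))*(-24) = (25/63)*(-24) = -200/21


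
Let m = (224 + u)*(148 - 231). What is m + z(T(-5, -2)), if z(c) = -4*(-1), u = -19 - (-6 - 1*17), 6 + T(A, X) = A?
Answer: -18920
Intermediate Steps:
T(A, X) = -6 + A
u = 4 (u = -19 - (-6 - 17) = -19 - 1*(-23) = -19 + 23 = 4)
z(c) = 4
m = -18924 (m = (224 + 4)*(148 - 231) = 228*(-83) = -18924)
m + z(T(-5, -2)) = -18924 + 4 = -18920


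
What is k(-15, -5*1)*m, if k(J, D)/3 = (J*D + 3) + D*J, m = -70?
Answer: -32130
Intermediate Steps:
k(J, D) = 9 + 6*D*J (k(J, D) = 3*((J*D + 3) + D*J) = 3*((D*J + 3) + D*J) = 3*((3 + D*J) + D*J) = 3*(3 + 2*D*J) = 9 + 6*D*J)
k(-15, -5*1)*m = (9 + 6*(-5*1)*(-15))*(-70) = (9 + 6*(-5)*(-15))*(-70) = (9 + 450)*(-70) = 459*(-70) = -32130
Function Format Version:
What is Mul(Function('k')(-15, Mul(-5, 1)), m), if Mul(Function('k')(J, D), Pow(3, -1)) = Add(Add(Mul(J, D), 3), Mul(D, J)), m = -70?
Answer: -32130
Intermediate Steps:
Function('k')(J, D) = Add(9, Mul(6, D, J)) (Function('k')(J, D) = Mul(3, Add(Add(Mul(J, D), 3), Mul(D, J))) = Mul(3, Add(Add(Mul(D, J), 3), Mul(D, J))) = Mul(3, Add(Add(3, Mul(D, J)), Mul(D, J))) = Mul(3, Add(3, Mul(2, D, J))) = Add(9, Mul(6, D, J)))
Mul(Function('k')(-15, Mul(-5, 1)), m) = Mul(Add(9, Mul(6, Mul(-5, 1), -15)), -70) = Mul(Add(9, Mul(6, -5, -15)), -70) = Mul(Add(9, 450), -70) = Mul(459, -70) = -32130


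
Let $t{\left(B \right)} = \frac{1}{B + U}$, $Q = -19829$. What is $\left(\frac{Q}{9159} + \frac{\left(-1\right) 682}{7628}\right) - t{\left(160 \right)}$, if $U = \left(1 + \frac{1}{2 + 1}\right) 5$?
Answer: $- \frac{19740154889}{8733106500} \approx -2.2604$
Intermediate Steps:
$U = \frac{20}{3}$ ($U = \left(1 + \frac{1}{3}\right) 5 = \frac{4}{3} \cdot 5 = \frac{20}{3} \approx 6.6667$)
$t{\left(B \right)} = \frac{1}{\frac{20}{3} + B}$ ($t{\left(B \right)} = \frac{1}{B + \frac{20}{3}} = \frac{1}{\frac{20}{3} + B}$)
$\left(\frac{Q}{9159} + \frac{\left(-1\right) 682}{7628}\right) - t{\left(160 \right)} = \left(- \frac{19829}{9159} + \frac{\left(-1\right) 682}{7628}\right) - \frac{3}{20 + 3 \cdot 160} = \left(\left(-19829\right) \frac{1}{9159} - \frac{341}{3814}\right) - \frac{3}{20 + 480} = \left(- \frac{19829}{9159} - \frac{341}{3814}\right) - \frac{3}{500} = - \frac{78751025}{34932426} - 3 \cdot \frac{1}{500} = - \frac{78751025}{34932426} - \frac{3}{500} = - \frac{19740154889}{8733106500}$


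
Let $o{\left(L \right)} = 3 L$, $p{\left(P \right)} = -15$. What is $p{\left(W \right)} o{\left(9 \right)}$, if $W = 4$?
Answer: $-405$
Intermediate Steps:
$p{\left(W \right)} o{\left(9 \right)} = - 15 \cdot 3 \cdot 9 = \left(-15\right) 27 = -405$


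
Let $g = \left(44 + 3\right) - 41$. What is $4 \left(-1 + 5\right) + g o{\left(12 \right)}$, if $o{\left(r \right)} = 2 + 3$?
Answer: $46$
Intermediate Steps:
$g = 6$ ($g = 47 - 41 = 6$)
$o{\left(r \right)} = 5$
$4 \left(-1 + 5\right) + g o{\left(12 \right)} = 4 \left(-1 + 5\right) + 6 \cdot 5 = 4 \cdot 4 + 30 = 16 + 30 = 46$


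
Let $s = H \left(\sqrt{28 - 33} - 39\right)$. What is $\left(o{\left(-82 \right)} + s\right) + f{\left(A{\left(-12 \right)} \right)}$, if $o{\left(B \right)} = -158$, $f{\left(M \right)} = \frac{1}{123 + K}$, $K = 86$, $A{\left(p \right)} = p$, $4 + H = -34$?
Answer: $\frac{276717}{209} - 38 i \sqrt{5} \approx 1324.0 - 84.971 i$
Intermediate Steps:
$H = -38$ ($H = -4 - 34 = -38$)
$f{\left(M \right)} = \frac{1}{209}$ ($f{\left(M \right)} = \frac{1}{123 + 86} = \frac{1}{209}$)
$s = 1482 - 38 i \sqrt{5}$ ($s = - 38 \left(\sqrt{28 - 33} - 39\right) = - 38 \left(\sqrt{-5} - 39\right) = - 38 \left(i \sqrt{5} - 39\right) = - 38 \left(-39 + i \sqrt{5}\right) = 1482 - 38 i \sqrt{5} \approx 1482.0 - 84.971 i$)
$\left(o{\left(-82 \right)} + s\right) + f{\left(A{\left(-12 \right)} \right)} = \left(-158 + \left(1482 - 38 i \sqrt{5}\right)\right) + \frac{1}{209} = \left(1324 - 38 i \sqrt{5}\right) + \frac{1}{209} = \frac{276717}{209} - 38 i \sqrt{5}$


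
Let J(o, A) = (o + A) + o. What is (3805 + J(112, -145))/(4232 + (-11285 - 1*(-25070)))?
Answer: 3884/18017 ≈ 0.21557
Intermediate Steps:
J(o, A) = A + 2*o (J(o, A) = (A + o) + o = A + 2*o)
(3805 + J(112, -145))/(4232 + (-11285 - 1*(-25070))) = (3805 + (-145 + 2*112))/(4232 + (-11285 - 1*(-25070))) = (3805 + (-145 + 224))/(4232 + (-11285 + 25070)) = (3805 + 79)/(4232 + 13785) = 3884/18017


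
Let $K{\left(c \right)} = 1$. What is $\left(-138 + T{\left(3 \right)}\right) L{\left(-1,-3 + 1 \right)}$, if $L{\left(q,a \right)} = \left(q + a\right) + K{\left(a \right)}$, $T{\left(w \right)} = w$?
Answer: $270$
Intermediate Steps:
$L{\left(q,a \right)} = 1 + a + q$ ($L{\left(q,a \right)} = \left(q + a\right) + 1 = \left(a + q\right) + 1 = 1 + a + q$)
$\left(-138 + T{\left(3 \right)}\right) L{\left(-1,-3 + 1 \right)} = \left(-138 + 3\right) \left(1 + \left(-3 + 1\right) - 1\right) = - 135 \left(1 - 2 - 1\right) = \left(-135\right) \left(-2\right) = 270$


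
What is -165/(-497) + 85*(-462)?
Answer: -19517025/497 ≈ -39270.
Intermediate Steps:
-165/(-497) + 85*(-462) = -165*(-1/497) - 39270 = 165/497 - 39270 = -19517025/497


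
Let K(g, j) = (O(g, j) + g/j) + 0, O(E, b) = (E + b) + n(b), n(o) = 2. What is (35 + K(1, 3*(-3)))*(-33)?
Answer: -2860/3 ≈ -953.33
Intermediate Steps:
O(E, b) = 2 + E + b (O(E, b) = (E + b) + 2 = 2 + E + b)
K(g, j) = 2 + g + j + g/j (K(g, j) = ((2 + g + j) + g/j) + 0 = (2 + g + j + g/j) + 0 = 2 + g + j + g/j)
(35 + K(1, 3*(-3)))*(-33) = (35 + (2 + 1 + 3*(-3) + 1/(3*(-3))))*(-33) = (35 + (2 + 1 - 9 + 1/(-9)))*(-33) = (35 + (2 + 1 - 9 + 1*(-⅑)))*(-33) = (35 + (2 + 1 - 9 - ⅑))*(-33) = (35 - 55/9)*(-33) = (260/9)*(-33) = -2860/3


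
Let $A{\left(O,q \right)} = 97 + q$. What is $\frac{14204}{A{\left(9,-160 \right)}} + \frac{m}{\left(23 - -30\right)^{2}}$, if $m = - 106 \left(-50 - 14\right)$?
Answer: $- \frac{744748}{3339} \approx -223.05$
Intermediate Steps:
$m = 6784$ ($m = \left(-106\right) \left(-64\right) = 6784$)
$\frac{14204}{A{\left(9,-160 \right)}} + \frac{m}{\left(23 - -30\right)^{2}} = \frac{14204}{97 - 160} + \frac{6784}{\left(23 - -30\right)^{2}} = \frac{14204}{-63} + \frac{6784}{\left(23 + \left(-25 + 55\right)\right)^{2}} = 14204 \left(- \frac{1}{63}\right) + \frac{6784}{\left(23 + 30\right)^{2}} = - \frac{14204}{63} + \frac{6784}{53^{2}} = - \frac{14204}{63} + \frac{6784}{2809} = - \frac{14204}{63} + 6784 \cdot \frac{1}{2809} = - \frac{14204}{63} + \frac{128}{53} = - \frac{744748}{3339}$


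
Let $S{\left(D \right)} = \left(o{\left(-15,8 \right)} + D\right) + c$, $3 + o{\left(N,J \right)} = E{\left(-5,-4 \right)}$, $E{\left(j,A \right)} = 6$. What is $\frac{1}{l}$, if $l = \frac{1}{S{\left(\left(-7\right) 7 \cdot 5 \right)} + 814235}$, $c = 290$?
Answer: $814283$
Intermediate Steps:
$o{\left(N,J \right)} = 3$ ($o{\left(N,J \right)} = -3 + 6 = 3$)
$S{\left(D \right)} = 293 + D$ ($S{\left(D \right)} = \left(3 + D\right) + 290 = 293 + D$)
$l = \frac{1}{814283}$ ($l = \frac{1}{\left(293 + \left(-7\right) 7 \cdot 5\right) + 814235} = \frac{1}{\left(293 - 245\right) + 814235} = \frac{1}{48 + 814235} = \frac{1}{814283} \approx 1.2281 \cdot 10^{-6}$)
$\frac{1}{l} = \frac{1}{\frac{1}{814283}} = 814283$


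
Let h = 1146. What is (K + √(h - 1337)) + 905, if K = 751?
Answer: 1656 + I*√191 ≈ 1656.0 + 13.82*I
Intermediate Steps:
(K + √(h - 1337)) + 905 = (751 + √(1146 - 1337)) + 905 = (751 + √(-191)) + 905 = (751 + I*√191) + 905 = 1656 + I*√191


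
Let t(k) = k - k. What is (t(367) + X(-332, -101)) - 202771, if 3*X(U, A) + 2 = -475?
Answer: -202930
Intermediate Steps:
t(k) = 0
X(U, A) = -159 (X(U, A) = -⅔ + (⅓)*(-475) = -⅔ - 475/3 = -159)
(t(367) + X(-332, -101)) - 202771 = (0 - 159) - 202771 = -159 - 202771 = -202930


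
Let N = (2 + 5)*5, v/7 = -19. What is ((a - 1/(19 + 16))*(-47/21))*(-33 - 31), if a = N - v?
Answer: 17684032/735 ≈ 24060.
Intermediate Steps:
v = -133 (v = 7*(-19) = -133)
N = 35 (N = 7*5 = 35)
a = 168 (a = 35 - 1*(-133) = 35 + 133 = 168)
((a - 1/(19 + 16))*(-47/21))*(-33 - 31) = ((168 - 1/(19 + 16))*(-47/21))*(-33 - 31) = ((168 - 1/35)*(-47*1/21))*(-64) = ((168 - 1*1/35)*(-47/21))*(-64) = ((168 - 1/35)*(-47/21))*(-64) = ((5879/35)*(-47/21))*(-64) = -276313/735*(-64) = 17684032/735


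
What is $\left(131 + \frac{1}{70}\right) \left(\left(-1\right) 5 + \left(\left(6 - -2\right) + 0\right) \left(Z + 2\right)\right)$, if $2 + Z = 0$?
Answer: $- \frac{9171}{14} \approx -655.07$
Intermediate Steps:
$Z = -2$ ($Z = -2 + 0 = -2$)
$\left(131 + \frac{1}{70}\right) \left(\left(-1\right) 5 + \left(\left(6 - -2\right) + 0\right) \left(Z + 2\right)\right) = \left(131 + \frac{1}{70}\right) \left(\left(-1\right) 5 + \left(\left(6 - -2\right) + 0\right) \left(-2 + 2\right)\right) = \left(131 + \frac{1}{70}\right) \left(-5 + \left(\left(6 + 2\right) + 0\right) 0\right) = \frac{9171 \left(-5 + \left(8 + 0\right) 0\right)}{70} = \frac{9171 \left(-5 + 8 \cdot 0\right)}{70} = \frac{9171 \left(-5 + 0\right)}{70} = \frac{9171}{70} \left(-5\right) = - \frac{9171}{14}$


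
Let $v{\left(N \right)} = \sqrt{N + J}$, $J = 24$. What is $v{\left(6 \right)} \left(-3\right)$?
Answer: $- 3 \sqrt{30} \approx -16.432$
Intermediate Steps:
$v{\left(N \right)} = \sqrt{24 + N}$ ($v{\left(N \right)} = \sqrt{N + 24} = \sqrt{24 + N}$)
$v{\left(6 \right)} \left(-3\right) = \sqrt{24 + 6} \left(-3\right) = \sqrt{30} \left(-3\right) = - 3 \sqrt{30}$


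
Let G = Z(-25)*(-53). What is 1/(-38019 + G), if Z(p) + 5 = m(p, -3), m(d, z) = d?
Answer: -1/36429 ≈ -2.7451e-5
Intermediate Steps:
Z(p) = -5 + p
G = 1590 (G = (-5 - 25)*(-53) = -30*(-53) = 1590)
1/(-38019 + G) = 1/(-38019 + 1590) = 1/(-36429) = -1/36429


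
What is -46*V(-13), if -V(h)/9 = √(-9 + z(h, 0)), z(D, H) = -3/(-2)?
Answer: 207*I*√30 ≈ 1133.8*I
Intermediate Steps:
z(D, H) = 3/2 (z(D, H) = -3*(-½) = 3/2)
V(h) = -9*I*√30/2 (V(h) = -9*√(-9 + 3/2) = -9*I*√30/2)
-46*V(-13) = -(-207)*I*√30 = 207*I*√30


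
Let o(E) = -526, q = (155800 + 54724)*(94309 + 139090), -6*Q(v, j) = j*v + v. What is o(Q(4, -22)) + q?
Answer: 49136090550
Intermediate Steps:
Q(v, j) = -v/6 - j*v/6 (Q(v, j) = -(j*v + v)/6 = -(v + j*v)/6 = -v/6 - j*v/6)
q = 49136091076 (q = 210524*233399 = 49136091076)
o(Q(4, -22)) + q = -526 + 49136091076 = 49136090550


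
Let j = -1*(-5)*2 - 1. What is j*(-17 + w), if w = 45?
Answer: 252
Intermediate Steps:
j = 9 (j = 5*2 - 1 = 10 - 1 = 9)
j*(-17 + w) = 9*(-17 + 45) = 9*28 = 252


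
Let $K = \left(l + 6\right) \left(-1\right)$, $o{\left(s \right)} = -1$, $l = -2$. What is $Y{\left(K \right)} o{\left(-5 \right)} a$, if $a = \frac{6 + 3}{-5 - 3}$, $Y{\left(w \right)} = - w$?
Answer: $\frac{9}{2} \approx 4.5$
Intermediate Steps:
$K = -4$ ($K = \left(-2 + 6\right) \left(-1\right) = 4 \left(-1\right) = -4$)
$a = - \frac{9}{8}$ ($a = \frac{9}{-8} = 9 \left(- \frac{1}{8}\right) = - \frac{9}{8} \approx -1.125$)
$Y{\left(K \right)} o{\left(-5 \right)} a = \left(-1\right) \left(-4\right) \left(-1\right) \left(- \frac{9}{8}\right) = 4 \left(-1\right) \left(- \frac{9}{8}\right) = \left(-4\right) \left(- \frac{9}{8}\right) = \frac{9}{2}$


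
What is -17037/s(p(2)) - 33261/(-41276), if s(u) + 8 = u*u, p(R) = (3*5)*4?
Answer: -145936425/37065848 ≈ -3.9372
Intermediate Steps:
p(R) = 60 (p(R) = 15*4 = 60)
s(u) = -8 + u² (s(u) = -8 + u*u = -8 + u²)
-17037/s(p(2)) - 33261/(-41276) = -17037/(-8 + 60²) - 33261/(-41276) = -17037/(-8 + 3600) - 33261*(-1/41276) = -17037/3592 + 33261/41276 = -145936425/37065848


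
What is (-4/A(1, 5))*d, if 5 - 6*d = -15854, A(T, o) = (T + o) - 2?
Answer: -15859/6 ≈ -2643.2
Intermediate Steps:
A(T, o) = -2 + T + o
d = 15859/6 (d = ⅚ - ⅙*(-15854) = ⅚ + 7927/3 = 15859/6 ≈ 2643.2)
(-4/A(1, 5))*d = -4/(-2 + 1 + 5)*(15859/6) = -4/4*(15859/6) = -4*¼*(15859/6) = -1*15859/6 = -15859/6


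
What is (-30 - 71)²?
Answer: 10201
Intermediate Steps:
(-30 - 71)² = (-101)² = 10201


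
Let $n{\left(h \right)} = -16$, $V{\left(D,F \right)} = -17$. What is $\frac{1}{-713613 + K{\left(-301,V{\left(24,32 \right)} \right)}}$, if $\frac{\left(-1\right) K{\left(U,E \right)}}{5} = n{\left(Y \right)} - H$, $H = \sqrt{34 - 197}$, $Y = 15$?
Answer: $- \frac{713533}{509129346164} - \frac{5 i \sqrt{163}}{509129346164} \approx -1.4015 \cdot 10^{-6} - 1.2538 \cdot 10^{-10} i$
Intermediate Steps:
$H = i \sqrt{163}$ ($H = \sqrt{-163} = i \sqrt{163} \approx 12.767 i$)
$K{\left(U,E \right)} = 80 + 5 i \sqrt{163}$ ($K{\left(U,E \right)} = - 5 \left(-16 - i \sqrt{163}\right) = 80 + 5 i \sqrt{163}$)
$\frac{1}{-713613 + K{\left(-301,V{\left(24,32 \right)} \right)}} = \frac{1}{-713613 + \left(80 + 5 i \sqrt{163}\right)} = \frac{1}{-713533 + 5 i \sqrt{163}}$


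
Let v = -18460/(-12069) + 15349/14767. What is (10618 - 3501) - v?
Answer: 1267954697090/178222923 ≈ 7114.4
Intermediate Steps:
v = 457845901/178222923 (v = -18460*(-1/12069) + 15349*(1/14767) = 18460/12069 + 15349/14767 = 457845901/178222923 ≈ 2.5690)
(10618 - 3501) - v = (10618 - 3501) - 1*457845901/178222923 = 7117 - 457845901/178222923 = 1267954697090/178222923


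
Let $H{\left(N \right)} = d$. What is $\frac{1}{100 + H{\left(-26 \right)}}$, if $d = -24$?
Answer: $\frac{1}{76} \approx 0.013158$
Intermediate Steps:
$H{\left(N \right)} = -24$
$\frac{1}{100 + H{\left(-26 \right)}} = \frac{1}{100 - 24} = \frac{1}{76}$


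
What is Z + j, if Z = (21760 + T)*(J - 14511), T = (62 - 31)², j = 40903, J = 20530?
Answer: 136798602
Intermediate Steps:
T = 961 (T = 31² = 961)
Z = 136757699 (Z = (21760 + 961)*(20530 - 14511) = 22721*6019 = 136757699)
Z + j = 136757699 + 40903 = 136798602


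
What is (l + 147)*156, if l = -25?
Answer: 19032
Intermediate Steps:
(l + 147)*156 = (-25 + 147)*156 = 122*156 = 19032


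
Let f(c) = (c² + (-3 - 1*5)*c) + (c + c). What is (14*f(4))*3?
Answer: -336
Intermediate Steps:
f(c) = c² - 6*c (f(c) = (c² + (-3 - 5)*c) + 2*c = (c² - 8*c) + 2*c = c² - 6*c)
(14*f(4))*3 = (14*(4*(-6 + 4)))*3 = (14*(4*(-2)))*3 = (14*(-8))*3 = -112*3 = -336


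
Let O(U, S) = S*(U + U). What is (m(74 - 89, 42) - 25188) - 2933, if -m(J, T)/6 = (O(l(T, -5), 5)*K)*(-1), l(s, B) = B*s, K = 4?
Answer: -78521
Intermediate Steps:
O(U, S) = 2*S*U (O(U, S) = S*(2*U) = 2*S*U)
m(J, T) = -1200*T (m(J, T) = -6*(2*5*(-5*T))*4*(-1) = -6*-50*T*4*(-1) = -6*(-200*T)*(-1) = -1200*T)
(m(74 - 89, 42) - 25188) - 2933 = (-1200*42 - 25188) - 2933 = (-50400 - 25188) - 2933 = -75588 - 2933 = -78521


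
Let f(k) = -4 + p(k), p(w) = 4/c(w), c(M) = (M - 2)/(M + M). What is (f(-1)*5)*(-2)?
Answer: 40/3 ≈ 13.333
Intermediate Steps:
c(M) = (-2 + M)/(2*M) (c(M) = (-2 + M)/((2*M)) = (-2 + M)*(1/(2*M)) = (-2 + M)/(2*M))
p(w) = 8*w/(-2 + w) (p(w) = 4/(((-2 + w)/(2*w))) = 4*(2*w/(-2 + w)) = 8*w/(-2 + w))
f(k) = -4 + 8*k/(-2 + k)
(f(-1)*5)*(-2) = ((4*(2 - 1)/(-2 - 1))*5)*(-2) = ((4*1/(-3))*5)*(-2) = ((4*(-⅓)*1)*5)*(-2) = -4/3*5*(-2) = -20/3*(-2) = 40/3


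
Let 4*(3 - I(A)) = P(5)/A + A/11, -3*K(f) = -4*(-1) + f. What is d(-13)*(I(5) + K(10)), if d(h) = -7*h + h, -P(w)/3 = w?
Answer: -884/11 ≈ -80.364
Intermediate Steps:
P(w) = -3*w
K(f) = -4/3 - f/3 (K(f) = -(-4*(-1) + f)/3 = -(4 + f)/3 = -4/3 - f/3)
I(A) = 3 - A/44 + 15/(4*A) (I(A) = 3 - ((-3*5)/A + A/11)/4 = 3 - (-15/A + A*(1/11))/4 = 3 - (-15/A + A/11)/4 = 3 + (-A/44 + 15/(4*A)) = 3 - A/44 + 15/(4*A))
d(h) = -6*h
d(-13)*(I(5) + K(10)) = (-6*(-13))*((1/44)*(165 + 5*(132 - 1*5))/5 + (-4/3 - ⅓*10)) = 78*((1/44)*(⅕)*(165 + 5*(132 - 5)) + (-4/3 - 10/3)) = 78*((1/44)*(⅕)*(165 + 5*127) - 14/3) = 78*((1/44)*(⅕)*(165 + 635) - 14/3) = 78*((1/44)*(⅕)*800 - 14/3) = 78*(40/11 - 14/3) = 78*(-34/33) = -884/11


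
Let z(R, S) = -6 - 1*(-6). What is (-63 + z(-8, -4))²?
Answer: 3969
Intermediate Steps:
z(R, S) = 0 (z(R, S) = -6 + 6 = 0)
(-63 + z(-8, -4))² = (-63 + 0)² = (-63)² = 3969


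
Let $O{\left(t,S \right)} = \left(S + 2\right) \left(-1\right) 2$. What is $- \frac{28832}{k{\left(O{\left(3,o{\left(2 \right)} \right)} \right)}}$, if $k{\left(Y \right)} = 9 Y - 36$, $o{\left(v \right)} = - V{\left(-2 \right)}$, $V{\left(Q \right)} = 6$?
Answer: $- \frac{7208}{9} \approx -800.89$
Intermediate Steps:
$o{\left(v \right)} = -6$ ($o{\left(v \right)} = \left(-1\right) 6 = -6$)
$O{\left(t,S \right)} = -4 - 2 S$ ($O{\left(t,S \right)} = \left(2 + S\right) \left(-1\right) 2 = \left(-2 - S\right) 2 = -4 - 2 S$)
$k{\left(Y \right)} = -36 + 9 Y$
$- \frac{28832}{k{\left(O{\left(3,o{\left(2 \right)} \right)} \right)}} = - \frac{28832}{-36 + 9 \left(-4 - -12\right)} = - \frac{28832}{-36 + 9 \left(-4 + 12\right)} = - \frac{28832}{-36 + 9 \cdot 8} = - \frac{28832}{-36 + 72} = - \frac{28832}{36} = \left(-28832\right) \frac{1}{36} = - \frac{7208}{9}$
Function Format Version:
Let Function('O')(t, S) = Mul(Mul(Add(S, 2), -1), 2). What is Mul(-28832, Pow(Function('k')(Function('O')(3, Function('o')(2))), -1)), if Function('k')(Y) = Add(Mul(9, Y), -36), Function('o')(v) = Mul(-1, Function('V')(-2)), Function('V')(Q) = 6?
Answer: Rational(-7208, 9) ≈ -800.89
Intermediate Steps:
Function('o')(v) = -6 (Function('o')(v) = Mul(-1, 6) = -6)
Function('O')(t, S) = Add(-4, Mul(-2, S)) (Function('O')(t, S) = Mul(Mul(Add(2, S), -1), 2) = Mul(Add(-2, Mul(-1, S)), 2) = Add(-4, Mul(-2, S)))
Function('k')(Y) = Add(-36, Mul(9, Y))
Mul(-28832, Pow(Function('k')(Function('O')(3, Function('o')(2))), -1)) = Mul(-28832, Pow(Add(-36, Mul(9, Add(-4, Mul(-2, -6)))), -1)) = Mul(-28832, Pow(Add(-36, Mul(9, Add(-4, 12))), -1)) = Mul(-28832, Pow(Add(-36, Mul(9, 8)), -1)) = Mul(-28832, Pow(Add(-36, 72), -1)) = Mul(-28832, Pow(36, -1)) = Mul(-28832, Rational(1, 36)) = Rational(-7208, 9)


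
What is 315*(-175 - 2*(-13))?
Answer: -46935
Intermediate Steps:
315*(-175 - 2*(-13)) = 315*(-175 + 26) = 315*(-149) = -46935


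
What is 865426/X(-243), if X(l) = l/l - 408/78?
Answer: -11250538/55 ≈ -2.0456e+5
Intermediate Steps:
X(l) = -55/13 (X(l) = 1 - 408*1/78 = 1 - 68/13 = -55/13)
865426/X(-243) = 865426/(-55/13) = 865426*(-13/55) = -11250538/55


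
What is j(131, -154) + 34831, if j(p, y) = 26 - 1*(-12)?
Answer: 34869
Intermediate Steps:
j(p, y) = 38 (j(p, y) = 26 + 12 = 38)
j(131, -154) + 34831 = 38 + 34831 = 34869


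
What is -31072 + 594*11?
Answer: -24538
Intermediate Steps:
-31072 + 594*11 = -31072 + 6534 = -24538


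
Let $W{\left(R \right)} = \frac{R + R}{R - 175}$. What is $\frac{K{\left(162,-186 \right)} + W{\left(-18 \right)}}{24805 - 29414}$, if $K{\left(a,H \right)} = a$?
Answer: $- \frac{31302}{889537} \approx -0.035189$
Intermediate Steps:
$W{\left(R \right)} = \frac{2 R}{-175 + R}$
$\frac{K{\left(162,-186 \right)} + W{\left(-18 \right)}}{24805 - 29414} = \frac{162 + 2 \left(-18\right) \frac{1}{-175 - 18}}{24805 - 29414} = \frac{162 + 2 \left(-18\right) \frac{1}{-193}}{-4609} = \left(162 + 2 \left(-18\right) \left(- \frac{1}{193}\right)\right) \left(- \frac{1}{4609}\right) = \left(162 + \frac{36}{193}\right) \left(- \frac{1}{4609}\right) = \frac{31302}{193} \left(- \frac{1}{4609}\right) = - \frac{31302}{889537}$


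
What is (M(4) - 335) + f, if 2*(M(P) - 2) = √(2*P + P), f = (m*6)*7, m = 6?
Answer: -81 + √3 ≈ -79.268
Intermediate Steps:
f = 252 (f = (6*6)*7 = 36*7 = 252)
M(P) = 2 + √3*√P/2 (M(P) = 2 + √(2*P + P)/2 = 2 + √(3*P)/2 = 2 + (√3*√P)/2 = 2 + √3*√P/2)
(M(4) - 335) + f = ((2 + √3*√4/2) - 335) + 252 = ((2 + (½)*√3*2) - 335) + 252 = ((2 + √3) - 335) + 252 = (-333 + √3) + 252 = -81 + √3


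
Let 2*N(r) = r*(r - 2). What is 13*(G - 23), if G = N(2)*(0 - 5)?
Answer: -299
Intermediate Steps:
N(r) = r*(-2 + r)/2 (N(r) = (r*(r - 2))/2 = (r*(-2 + r))/2 = r*(-2 + r)/2)
G = 0 (G = ((½)*2*(-2 + 2))*(0 - 5) = ((½)*2*0)*(-5) = 0*(-5) = 0)
13*(G - 23) = 13*(0 - 23) = 13*(-23) = -299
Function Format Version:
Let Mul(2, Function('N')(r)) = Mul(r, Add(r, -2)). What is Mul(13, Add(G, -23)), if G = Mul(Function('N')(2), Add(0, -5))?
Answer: -299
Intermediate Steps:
Function('N')(r) = Mul(Rational(1, 2), r, Add(-2, r)) (Function('N')(r) = Mul(Rational(1, 2), Mul(r, Add(r, -2))) = Mul(Rational(1, 2), Mul(r, Add(-2, r))) = Mul(Rational(1, 2), r, Add(-2, r)))
G = 0 (G = Mul(Mul(Rational(1, 2), 2, Add(-2, 2)), Add(0, -5)) = Mul(Mul(Rational(1, 2), 2, 0), -5) = Mul(0, -5) = 0)
Mul(13, Add(G, -23)) = Mul(13, Add(0, -23)) = Mul(13, -23) = -299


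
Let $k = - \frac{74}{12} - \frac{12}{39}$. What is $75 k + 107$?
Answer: $- \frac{9843}{26} \approx -378.58$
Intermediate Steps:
$k = - \frac{505}{78}$ ($k = \left(-74\right) \frac{1}{12} - \frac{4}{13} = - \frac{37}{6} - \frac{4}{13} = - \frac{505}{78} \approx -6.4744$)
$75 k + 107 = 75 \left(- \frac{505}{78}\right) + 107 = - \frac{12625}{26} + 107 = - \frac{9843}{26}$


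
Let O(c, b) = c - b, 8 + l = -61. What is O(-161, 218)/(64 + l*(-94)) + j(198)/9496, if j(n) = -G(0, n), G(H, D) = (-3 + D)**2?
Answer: -126331367/31099400 ≈ -4.0622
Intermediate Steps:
l = -69 (l = -8 - 61 = -69)
j(n) = -(-3 + n)**2
O(-161, 218)/(64 + l*(-94)) + j(198)/9496 = (-161 - 1*218)/(64 - 69*(-94)) - (-3 + 198)**2/9496 = (-161 - 218)/(64 + 6486) - 1*195**2*(1/9496) = -379/6550 - 1*38025*(1/9496) = -379*1/6550 - 38025*1/9496 = -379/6550 - 38025/9496 = -126331367/31099400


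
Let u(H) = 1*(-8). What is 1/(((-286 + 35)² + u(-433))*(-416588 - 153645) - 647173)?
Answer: -1/35921334542 ≈ -2.7839e-11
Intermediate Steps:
u(H) = -8
1/(((-286 + 35)² + u(-433))*(-416588 - 153645) - 647173) = 1/(((-286 + 35)² - 8)*(-416588 - 153645) - 647173) = 1/(((-251)² - 8)*(-570233) - 647173) = 1/((63001 - 8)*(-570233) - 647173) = 1/(62993*(-570233) - 647173) = 1/(-35920687369 - 647173) = 1/(-35921334542) = -1/35921334542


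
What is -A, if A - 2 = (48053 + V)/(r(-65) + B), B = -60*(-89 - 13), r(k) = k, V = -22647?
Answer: -37516/6055 ≈ -6.1959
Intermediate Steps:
B = 6120 (B = -60*(-102) = 6120)
A = 37516/6055 (A = 2 + (48053 - 22647)/(-65 + 6120) = 2 + 25406/6055 = 37516/6055 ≈ 6.1959)
-A = -1*37516/6055 = -37516/6055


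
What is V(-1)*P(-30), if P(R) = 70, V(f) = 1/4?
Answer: 35/2 ≈ 17.500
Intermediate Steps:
V(f) = 1/4
V(-1)*P(-30) = (1/4)*70 = 35/2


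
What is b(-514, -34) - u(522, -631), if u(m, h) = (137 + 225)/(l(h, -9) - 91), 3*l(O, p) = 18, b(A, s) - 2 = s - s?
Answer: 532/85 ≈ 6.2588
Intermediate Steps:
b(A, s) = 2 (b(A, s) = 2 + (s - s) = 2 + 0 = 2)
l(O, p) = 6 (l(O, p) = (⅓)*18 = 6)
u(m, h) = -362/85 (u(m, h) = (137 + 225)/(6 - 91) = 362/(-85) = 362*(-1/85) = -362/85)
b(-514, -34) - u(522, -631) = 2 - 1*(-362/85) = 2 + 362/85 = 532/85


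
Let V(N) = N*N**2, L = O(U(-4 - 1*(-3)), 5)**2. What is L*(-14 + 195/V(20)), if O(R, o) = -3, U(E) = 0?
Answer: -201249/1600 ≈ -125.78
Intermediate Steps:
L = 9 (L = (-3)**2 = 9)
V(N) = N**3
L*(-14 + 195/V(20)) = 9*(-14 + 195/(20**3)) = 9*(-14 + 195/8000) = 9*(-14 + 195*(1/8000)) = 9*(-14 + 39/1600) = 9*(-22361/1600) = -201249/1600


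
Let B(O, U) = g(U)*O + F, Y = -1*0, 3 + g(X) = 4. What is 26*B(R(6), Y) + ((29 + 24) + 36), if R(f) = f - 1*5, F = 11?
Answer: 401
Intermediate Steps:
g(X) = 1 (g(X) = -3 + 4 = 1)
Y = 0
R(f) = -5 + f (R(f) = f - 5 = -5 + f)
B(O, U) = 11 + O (B(O, U) = 1*O + 11 = O + 11 = 11 + O)
26*B(R(6), Y) + ((29 + 24) + 36) = 26*(11 + (-5 + 6)) + ((29 + 24) + 36) = 26*(11 + 1) + (53 + 36) = 26*12 + 89 = 312 + 89 = 401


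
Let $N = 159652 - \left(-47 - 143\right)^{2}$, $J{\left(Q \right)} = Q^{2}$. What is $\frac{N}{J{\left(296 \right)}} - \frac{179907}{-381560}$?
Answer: $\frac{982894263}{522355640} \approx 1.8817$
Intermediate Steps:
$N = 123552$ ($N = 159652 - \left(-190\right)^{2} = 159652 - 36100 = 123552$)
$\frac{N}{J{\left(296 \right)}} - \frac{179907}{-381560} = \frac{123552}{296^{2}} - \frac{179907}{-381560} = \frac{123552}{87616} - - \frac{179907}{381560} = 123552 \cdot \frac{1}{87616} + \frac{179907}{381560} = \frac{3861}{2738} + \frac{179907}{381560} = \frac{982894263}{522355640}$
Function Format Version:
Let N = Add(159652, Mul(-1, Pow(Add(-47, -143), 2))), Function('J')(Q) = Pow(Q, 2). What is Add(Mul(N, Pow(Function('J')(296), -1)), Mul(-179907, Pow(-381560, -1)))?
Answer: Rational(982894263, 522355640) ≈ 1.8817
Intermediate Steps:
N = 123552 (N = Add(159652, Mul(-1, Pow(-190, 2))) = Add(159652, Mul(-1, 36100)) = Add(159652, -36100) = 123552)
Add(Mul(N, Pow(Function('J')(296), -1)), Mul(-179907, Pow(-381560, -1))) = Add(Mul(123552, Pow(Pow(296, 2), -1)), Mul(-179907, Pow(-381560, -1))) = Add(Mul(123552, Pow(87616, -1)), Mul(-179907, Rational(-1, 381560))) = Add(Mul(123552, Rational(1, 87616)), Rational(179907, 381560)) = Add(Rational(3861, 2738), Rational(179907, 381560)) = Rational(982894263, 522355640)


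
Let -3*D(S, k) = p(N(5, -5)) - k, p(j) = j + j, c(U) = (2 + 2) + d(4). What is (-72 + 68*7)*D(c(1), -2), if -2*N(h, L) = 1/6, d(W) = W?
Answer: -2222/9 ≈ -246.89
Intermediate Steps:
N(h, L) = -1/12 (N(h, L) = -1/2/6 = -1/2*1/6 = -1/12)
c(U) = 8 (c(U) = (2 + 2) + 4 = 4 + 4 = 8)
p(j) = 2*j
D(S, k) = 1/18 + k/3 (D(S, k) = -(2*(-1/12) - k)/3 = -(-1/6 - k)/3 = 1/18 + k/3)
(-72 + 68*7)*D(c(1), -2) = (-72 + 68*7)*(1/18 + (1/3)*(-2)) = (-72 + 476)*(1/18 - 2/3) = 404*(-11/18) = -2222/9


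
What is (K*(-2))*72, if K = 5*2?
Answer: -1440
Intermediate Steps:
K = 10
(K*(-2))*72 = (10*(-2))*72 = -20*72 = -1440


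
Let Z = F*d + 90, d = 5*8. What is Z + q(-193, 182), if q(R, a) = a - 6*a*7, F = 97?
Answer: -3492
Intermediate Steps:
d = 40
q(R, a) = -41*a (q(R, a) = a - 42*a = -41*a)
Z = 3970 (Z = 97*40 + 90 = 3880 + 90 = 3970)
Z + q(-193, 182) = 3970 - 41*182 = 3970 - 7462 = -3492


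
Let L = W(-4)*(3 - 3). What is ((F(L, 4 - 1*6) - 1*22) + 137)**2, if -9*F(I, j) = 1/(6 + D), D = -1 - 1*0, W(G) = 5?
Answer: 26770276/2025 ≈ 13220.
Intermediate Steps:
D = -1 (D = -1 + 0 = -1)
L = 0 (L = 5*(3 - 3) = 5*0 = 0)
F(I, j) = -1/45 (F(I, j) = -1/(9*(6 - 1)) = -1/9/5 = -1/9*1/5 = -1/45)
((F(L, 4 - 1*6) - 1*22) + 137)**2 = ((-1/45 - 1*22) + 137)**2 = ((-1/45 - 22) + 137)**2 = (-991/45 + 137)**2 = (5174/45)**2 = 26770276/2025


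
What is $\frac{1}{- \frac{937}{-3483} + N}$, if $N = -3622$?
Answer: $- \frac{3483}{12614489} \approx -0.00027611$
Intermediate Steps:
$\frac{1}{- \frac{937}{-3483} + N} = \frac{1}{- \frac{937}{-3483} - 3622} = \frac{1}{\left(-937\right) \left(- \frac{1}{3483}\right) - 3622} = \frac{1}{\frac{937}{3483} - 3622} = \frac{1}{- \frac{12614489}{3483}} = - \frac{3483}{12614489}$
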